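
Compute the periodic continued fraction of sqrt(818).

Write x_i = (sqrt(818) + m_i)/d_i with (m_0, d_0) = (0, 1). a_0 = floor(sqrt(818)) = 28, since 28^2 = 784 <= 818 < 841 = 29^2.
Iterate m_{i+1} = d_i*a_i - m_i, d_{i+1} = (818 - m_{i+1}^2)/d_i, a_{i+1} = floor((a_0 + m_{i+1})/d_{i+1}):
  m_1 = 1*28 - 0 = 28, d_1 = (818 - 28^2)/1 = 34/1 = 34, a_1 = floor((28 + 28)/34) = 1.
  m_2 = 34*1 - 28 = 6, d_2 = (818 - 6^2)/34 = 782/34 = 23, a_2 = floor((28 + 6)/23) = 1.
  m_3 = 23*1 - 6 = 17, d_3 = (818 - 17^2)/23 = 529/23 = 23, a_3 = floor((28 + 17)/23) = 1.
  m_4 = 23*1 - 17 = 6, d_4 = (818 - 6^2)/23 = 782/23 = 34, a_4 = floor((28 + 6)/34) = 1.
  m_5 = 34*1 - 6 = 28, d_5 = (818 - 28^2)/34 = 34/34 = 1, a_5 = floor((28 + 28)/1) = 56.
  m_6 = 1*56 - 28 = 28, d_6 = (818 - 28^2)/1 = 34/1 = 34: (m_6, d_6) = (m_1, d_1) = (28, 34), so from here the quotients repeat a_1, ..., a_5; the period length is 5.
Hence the expansion of sqrt(818) is a_0 = 28 followed by the repeating block 1, 1, 1, 1, 56 (period 5).

[28; (1, 1, 1, 1, 56)]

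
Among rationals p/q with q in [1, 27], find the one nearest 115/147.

18/23

Expand x = 115/147 as a continued fraction with the Euclidean algorithm:
  115 = 0*147 + 115, so a_0 = 0.
  147 = 1*115 + 32, so a_1 = 1.
  115 = 3*32 + 19, so a_2 = 3.
  32 = 1*19 + 13, so a_3 = 1.
  19 = 1*13 + 6, so a_4 = 1.
  13 = 2*6 + 1, so a_5 = 2.
  6 = 6*1 + 0, so a_6 = 6.
so x = [0; 1, 3, 1, 1, 2, 6].
Convergents (p_i = a_i*p_{i-1} + p_{i-2}, q_i = a_i*q_{i-1} + q_{i-2} with p_{-2}=0, p_{-1}=1, q_{-2}=1, q_{-1}=0), until the denominator exceeds 27:
  i=0: a_0=0, p_0 = 0*1 + 0 = 0, q_0 = 0*0 + 1 = 1.
  i=1: a_1=1, p_1 = 1*0 + 1 = 1, q_1 = 1*1 + 0 = 1.
  i=2: a_2=3, p_2 = 3*1 + 0 = 3, q_2 = 3*1 + 1 = 4.
  i=3: a_3=1, p_3 = 1*3 + 1 = 4, q_3 = 1*4 + 1 = 5.
  i=4: a_4=1, p_4 = 1*4 + 3 = 7, q_4 = 1*5 + 4 = 9.
  i=5: a_5=2, p_5 = 2*7 + 4 = 18, q_5 = 2*9 + 5 = 23.
  i=6: a_6=6, p_6 = 6*18 + 7 = 115, q_6 = 6*23 + 9 = 147.
q_6 = 147 > 27, so the last convergent with denominator <= 27 is p_5/q_5 = 18/23.
The closest fraction with denominator <= 27 is either p_5/q_5 or the intermediate fraction (k*p_5 + p_4)/(k*q_5 + q_4) with the largest k >= 1 whose denominator stays <= 27; these approach x as k grows, and every other convergent or intermediate fraction in range is farther away.
Largest k: floor((27 - q_4)/q_5) = floor((27 - 9)/23) = 0.
Since k = 0, no intermediate fraction beyond p_5/q_5 has denominator <= 27, so the convergent 18/23 is the closest (its error is |115*23 - 18*147|/(147*23) = 1/3381).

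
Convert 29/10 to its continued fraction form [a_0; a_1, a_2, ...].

Run the Euclidean algorithm on 29 and 10; the successive quotients are the partial quotients a_0, a_1, ... (each step inverts the fractional part left over by the previous one):
  29 = 2*10 + 9, so a_0 = 2.
  10 = 1*9 + 1, so a_1 = 1.
  9 = 9*1 + 0, so a_2 = 9.
The remainder reaches 0 after 3 divisions, so the expansion has 3 partial quotients, read off in order.

[2; 1, 9]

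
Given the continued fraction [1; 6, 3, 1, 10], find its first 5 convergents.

Using the convergent recurrence p_i = a_i*p_{i-1} + p_{i-2}, q_i = a_i*q_{i-1} + q_{i-2} with p_{-2}=0, p_{-1}=1, q_{-2}=1, q_{-1}=0:
  i=0: a_0=1, p_0 = 1*1 + 0 = 1, q_0 = 1*0 + 1 = 1.
  i=1: a_1=6, p_1 = 6*1 + 1 = 7, q_1 = 6*1 + 0 = 6.
  i=2: a_2=3, p_2 = 3*7 + 1 = 22, q_2 = 3*6 + 1 = 19.
  i=3: a_3=1, p_3 = 1*22 + 7 = 29, q_3 = 1*19 + 6 = 25.
  i=4: a_4=10, p_4 = 10*29 + 22 = 312, q_4 = 10*25 + 19 = 269.

1/1, 7/6, 22/19, 29/25, 312/269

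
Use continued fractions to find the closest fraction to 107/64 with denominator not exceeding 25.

Expand x = 107/64 as a continued fraction with the Euclidean algorithm:
  107 = 1*64 + 43, so a_0 = 1.
  64 = 1*43 + 21, so a_1 = 1.
  43 = 2*21 + 1, so a_2 = 2.
  21 = 21*1 + 0, so a_3 = 21.
so x = [1; 1, 2, 21].
Convergents (p_i = a_i*p_{i-1} + p_{i-2}, q_i = a_i*q_{i-1} + q_{i-2} with p_{-2}=0, p_{-1}=1, q_{-2}=1, q_{-1}=0), until the denominator exceeds 25:
  i=0: a_0=1, p_0 = 1*1 + 0 = 1, q_0 = 1*0 + 1 = 1.
  i=1: a_1=1, p_1 = 1*1 + 1 = 2, q_1 = 1*1 + 0 = 1.
  i=2: a_2=2, p_2 = 2*2 + 1 = 5, q_2 = 2*1 + 1 = 3.
  i=3: a_3=21, p_3 = 21*5 + 2 = 107, q_3 = 21*3 + 1 = 64.
q_3 = 64 > 25, so the last convergent with denominator <= 25 is p_2/q_2 = 5/3.
The closest fraction with denominator <= 25 is either p_2/q_2 or the intermediate fraction (k*p_2 + p_1)/(k*q_2 + q_1) with the largest k >= 1 whose denominator stays <= 25; these approach x as k grows, and every other convergent or intermediate fraction in range is farther away.
Largest k: floor((25 - q_1)/q_2) = floor((25 - 1)/3) = 8.
That gives (8*5 + 2)/(8*3 + 1) = 42/25.
Compare the errors: |x - 5/3| = |107*3 - 5*64|/(64*3) = 1/192, and |x - 42/25| = |107*25 - 42*64|/(64*25) = 13/1600.
Cross-multiplying, 1*1600 = 1600 < 2496 = 13*192, so 1/192 is smaller: the convergent 5/3 is closer to x than 42/25.

5/3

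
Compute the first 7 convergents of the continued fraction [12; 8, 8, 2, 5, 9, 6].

12/1, 97/8, 788/65, 1673/138, 9153/755, 84050/6933, 513453/42353

Using the convergent recurrence p_i = a_i*p_{i-1} + p_{i-2}, q_i = a_i*q_{i-1} + q_{i-2} with p_{-2}=0, p_{-1}=1, q_{-2}=1, q_{-1}=0:
  i=0: a_0=12, p_0 = 12*1 + 0 = 12, q_0 = 12*0 + 1 = 1.
  i=1: a_1=8, p_1 = 8*12 + 1 = 97, q_1 = 8*1 + 0 = 8.
  i=2: a_2=8, p_2 = 8*97 + 12 = 788, q_2 = 8*8 + 1 = 65.
  i=3: a_3=2, p_3 = 2*788 + 97 = 1673, q_3 = 2*65 + 8 = 138.
  i=4: a_4=5, p_4 = 5*1673 + 788 = 9153, q_4 = 5*138 + 65 = 755.
  i=5: a_5=9, p_5 = 9*9153 + 1673 = 84050, q_5 = 9*755 + 138 = 6933.
  i=6: a_6=6, p_6 = 6*84050 + 9153 = 513453, q_6 = 6*6933 + 755 = 42353.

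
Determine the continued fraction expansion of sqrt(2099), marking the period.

[45; (1, 4, 2, 2, 45, 2, 2, 4, 1, 90)]

Write x_i = (sqrt(2099) + m_i)/d_i with (m_0, d_0) = (0, 1). a_0 = floor(sqrt(2099)) = 45, since 45^2 = 2025 <= 2099 < 2116 = 46^2.
Iterate m_{i+1} = d_i*a_i - m_i, d_{i+1} = (2099 - m_{i+1}^2)/d_i, a_{i+1} = floor((a_0 + m_{i+1})/d_{i+1}):
  m_1 = 1*45 - 0 = 45, d_1 = (2099 - 45^2)/1 = 74/1 = 74, a_1 = floor((45 + 45)/74) = 1.
  m_2 = 74*1 - 45 = 29, d_2 = (2099 - 29^2)/74 = 1258/74 = 17, a_2 = floor((45 + 29)/17) = 4.
  m_3 = 17*4 - 29 = 39, d_3 = (2099 - 39^2)/17 = 578/17 = 34, a_3 = floor((45 + 39)/34) = 2.
  m_4 = 34*2 - 39 = 29, d_4 = (2099 - 29^2)/34 = 1258/34 = 37, a_4 = floor((45 + 29)/37) = 2.
  m_5 = 37*2 - 29 = 45, d_5 = (2099 - 45^2)/37 = 74/37 = 2, a_5 = floor((45 + 45)/2) = 45.
  m_6 = 2*45 - 45 = 45, d_6 = (2099 - 45^2)/2 = 74/2 = 37, a_6 = floor((45 + 45)/37) = 2.
  m_7 = 37*2 - 45 = 29, d_7 = (2099 - 29^2)/37 = 1258/37 = 34, a_7 = floor((45 + 29)/34) = 2.
  m_8 = 34*2 - 29 = 39, d_8 = (2099 - 39^2)/34 = 578/34 = 17, a_8 = floor((45 + 39)/17) = 4.
  m_9 = 17*4 - 39 = 29, d_9 = (2099 - 29^2)/17 = 1258/17 = 74, a_9 = floor((45 + 29)/74) = 1.
  m_10 = 74*1 - 29 = 45, d_10 = (2099 - 45^2)/74 = 74/74 = 1, a_10 = floor((45 + 45)/1) = 90.
  m_11 = 1*90 - 45 = 45, d_11 = (2099 - 45^2)/1 = 74/1 = 74: (m_11, d_11) = (m_1, d_1) = (45, 74), so from here the quotients repeat a_1, ..., a_10; the period length is 10.
Hence the expansion of sqrt(2099) is a_0 = 45 followed by the repeating block 1, 4, 2, 2, 45, 2, 2, 4, 1, 90 (period 10).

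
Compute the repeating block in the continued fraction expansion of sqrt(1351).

[36; (1, 3, 10, 3, 1, 72)]

Write x_i = (sqrt(1351) + m_i)/d_i with (m_0, d_0) = (0, 1). a_0 = floor(sqrt(1351)) = 36, since 36^2 = 1296 <= 1351 < 1369 = 37^2.
Iterate m_{i+1} = d_i*a_i - m_i, d_{i+1} = (1351 - m_{i+1}^2)/d_i, a_{i+1} = floor((a_0 + m_{i+1})/d_{i+1}):
  m_1 = 1*36 - 0 = 36, d_1 = (1351 - 36^2)/1 = 55/1 = 55, a_1 = floor((36 + 36)/55) = 1.
  m_2 = 55*1 - 36 = 19, d_2 = (1351 - 19^2)/55 = 990/55 = 18, a_2 = floor((36 + 19)/18) = 3.
  m_3 = 18*3 - 19 = 35, d_3 = (1351 - 35^2)/18 = 126/18 = 7, a_3 = floor((36 + 35)/7) = 10.
  m_4 = 7*10 - 35 = 35, d_4 = (1351 - 35^2)/7 = 126/7 = 18, a_4 = floor((36 + 35)/18) = 3.
  m_5 = 18*3 - 35 = 19, d_5 = (1351 - 19^2)/18 = 990/18 = 55, a_5 = floor((36 + 19)/55) = 1.
  m_6 = 55*1 - 19 = 36, d_6 = (1351 - 36^2)/55 = 55/55 = 1, a_6 = floor((36 + 36)/1) = 72.
  m_7 = 1*72 - 36 = 36, d_7 = (1351 - 36^2)/1 = 55/1 = 55: (m_7, d_7) = (m_1, d_1) = (36, 55), so from here the quotients repeat a_1, ..., a_6; the period length is 6.
Hence the expansion of sqrt(1351) is a_0 = 36 followed by the repeating block 1, 3, 10, 3, 1, 72 (period 6).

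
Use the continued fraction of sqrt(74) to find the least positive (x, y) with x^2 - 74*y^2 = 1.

First expand sqrt(74) as a continued fraction. With x_i = (sqrt(74) + m_i)/d_i and (m_0, d_0) = (0, 1): a_0 = floor(sqrt(74)) = 8, since 8^2 = 64 <= 74 < 81 = 9^2.
Iterate m_{i+1} = d_i*a_i - m_i, d_{i+1} = (74 - m_{i+1}^2)/d_i, a_{i+1} = floor((a_0 + m_{i+1})/d_{i+1}):
  m_1 = 1*8 - 0 = 8, d_1 = (74 - 8^2)/1 = 10/1 = 10, a_1 = floor((8 + 8)/10) = 1.
  m_2 = 10*1 - 8 = 2, d_2 = (74 - 2^2)/10 = 70/10 = 7, a_2 = floor((8 + 2)/7) = 1.
  m_3 = 7*1 - 2 = 5, d_3 = (74 - 5^2)/7 = 49/7 = 7, a_3 = floor((8 + 5)/7) = 1.
  m_4 = 7*1 - 5 = 2, d_4 = (74 - 2^2)/7 = 70/7 = 10, a_4 = floor((8 + 2)/10) = 1.
  m_5 = 10*1 - 2 = 8, d_5 = (74 - 8^2)/10 = 10/10 = 1, a_5 = floor((8 + 8)/1) = 16.
  m_6 = 1*16 - 8 = 8, d_6 = (74 - 8^2)/1 = 10/1 = 10: (m_6, d_6) = (m_1, d_1) = (8, 10), so from here the quotients repeat a_1, ..., a_5; the period length is 5.
So sqrt(74) = [8; (1, 1, 1, 1, 16)] with period length k = 5.
k is odd, so (p_{k-1}, q_{k-1}) only solves x^2 - 74y^2 = -1 and the fundamental solution of x^2 - 74y^2 = 1 is (p_{2k-1}, q_{2k-1}) = (p_9, q_9); compute convergents through index 9, running through the period twice.
Convergents (p_i = a_i*p_{i-1} + p_{i-2}, q_i = a_i*q_{i-1} + q_{i-2} with p_{-2}=0, p_{-1}=1, q_{-2}=1, q_{-1}=0):
  i=0: a_0=8, p_0 = 8*1 + 0 = 8, q_0 = 8*0 + 1 = 1.
  i=1: a_1=1, p_1 = 1*8 + 1 = 9, q_1 = 1*1 + 0 = 1.
  i=2: a_2=1, p_2 = 1*9 + 8 = 17, q_2 = 1*1 + 1 = 2.
  i=3: a_3=1, p_3 = 1*17 + 9 = 26, q_3 = 1*2 + 1 = 3.
  i=4: a_4=1, p_4 = 1*26 + 17 = 43, q_4 = 1*3 + 2 = 5.
  i=5: a_5=16, p_5 = 16*43 + 26 = 714, q_5 = 16*5 + 3 = 83.
  i=6: a_6=1, p_6 = 1*714 + 43 = 757, q_6 = 1*83 + 5 = 88.
  i=7: a_7=1, p_7 = 1*757 + 714 = 1471, q_7 = 1*88 + 83 = 171.
  i=8: a_8=1, p_8 = 1*1471 + 757 = 2228, q_8 = 1*171 + 88 = 259.
  i=9: a_9=1, p_9 = 1*2228 + 1471 = 3699, q_9 = 1*259 + 171 = 430.
Indeed p_4^2 - 74*q_4^2 = 1849 - 1850 = -1, not +1.
Check: 3699^2 - 74*430^2 = 13682601 - 13682600 = 1, so (x, y) = (3699, 430) solves the equation, and by the theorem it is the least positive solution.

(x, y) = (3699, 430)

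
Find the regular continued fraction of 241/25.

Run the Euclidean algorithm on 241 and 25; the successive quotients are the partial quotients a_0, a_1, ... (each step inverts the fractional part left over by the previous one):
  241 = 9*25 + 16, so a_0 = 9.
  25 = 1*16 + 9, so a_1 = 1.
  16 = 1*9 + 7, so a_2 = 1.
  9 = 1*7 + 2, so a_3 = 1.
  7 = 3*2 + 1, so a_4 = 3.
  2 = 2*1 + 0, so a_5 = 2.
The remainder reaches 0 after 6 divisions, so the expansion has 6 partial quotients, read off in order.

[9; 1, 1, 1, 3, 2]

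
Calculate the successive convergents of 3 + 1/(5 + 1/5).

3/1, 16/5, 83/26

Using the convergent recurrence p_i = a_i*p_{i-1} + p_{i-2}, q_i = a_i*q_{i-1} + q_{i-2} with p_{-2}=0, p_{-1}=1, q_{-2}=1, q_{-1}=0:
  i=0: a_0=3, p_0 = 3*1 + 0 = 3, q_0 = 3*0 + 1 = 1.
  i=1: a_1=5, p_1 = 5*3 + 1 = 16, q_1 = 5*1 + 0 = 5.
  i=2: a_2=5, p_2 = 5*16 + 3 = 83, q_2 = 5*5 + 1 = 26.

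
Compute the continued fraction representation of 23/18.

Run the Euclidean algorithm on 23 and 18; the successive quotients are the partial quotients a_0, a_1, ... (each step inverts the fractional part left over by the previous one):
  23 = 1*18 + 5, so a_0 = 1.
  18 = 3*5 + 3, so a_1 = 3.
  5 = 1*3 + 2, so a_2 = 1.
  3 = 1*2 + 1, so a_3 = 1.
  2 = 2*1 + 0, so a_4 = 2.
The remainder reaches 0 after 5 divisions, so the expansion has 5 partial quotients, read off in order.

[1; 3, 1, 1, 2]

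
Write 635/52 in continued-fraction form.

Run the Euclidean algorithm on 635 and 52; the successive quotients are the partial quotients a_0, a_1, ... (each step inverts the fractional part left over by the previous one):
  635 = 12*52 + 11, so a_0 = 12.
  52 = 4*11 + 8, so a_1 = 4.
  11 = 1*8 + 3, so a_2 = 1.
  8 = 2*3 + 2, so a_3 = 2.
  3 = 1*2 + 1, so a_4 = 1.
  2 = 2*1 + 0, so a_5 = 2.
The remainder reaches 0 after 6 divisions, so the expansion has 6 partial quotients, read off in order.

[12; 4, 1, 2, 1, 2]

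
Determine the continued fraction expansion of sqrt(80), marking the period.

[8; (1, 16)]

Write x_i = (sqrt(80) + m_i)/d_i with (m_0, d_0) = (0, 1). a_0 = floor(sqrt(80)) = 8, since 8^2 = 64 <= 80 < 81 = 9^2.
Iterate m_{i+1} = d_i*a_i - m_i, d_{i+1} = (80 - m_{i+1}^2)/d_i, a_{i+1} = floor((a_0 + m_{i+1})/d_{i+1}):
  m_1 = 1*8 - 0 = 8, d_1 = (80 - 8^2)/1 = 16/1 = 16, a_1 = floor((8 + 8)/16) = 1.
  m_2 = 16*1 - 8 = 8, d_2 = (80 - 8^2)/16 = 16/16 = 1, a_2 = floor((8 + 8)/1) = 16.
  m_3 = 1*16 - 8 = 8, d_3 = (80 - 8^2)/1 = 16/1 = 16: (m_3, d_3) = (m_1, d_1) = (8, 16), so from here the quotients repeat a_1, a_2; the period length is 2.
Hence the expansion of sqrt(80) is a_0 = 8 followed by the repeating block 1, 16 (period 2).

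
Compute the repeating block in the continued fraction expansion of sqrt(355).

[18; (1, 5, 3, 3, 1, 6, 1, 3, 3, 5, 1, 36)]

Write x_i = (sqrt(355) + m_i)/d_i with (m_0, d_0) = (0, 1). a_0 = floor(sqrt(355)) = 18, since 18^2 = 324 <= 355 < 361 = 19^2.
Iterate m_{i+1} = d_i*a_i - m_i, d_{i+1} = (355 - m_{i+1}^2)/d_i, a_{i+1} = floor((a_0 + m_{i+1})/d_{i+1}):
  m_1 = 1*18 - 0 = 18, d_1 = (355 - 18^2)/1 = 31/1 = 31, a_1 = floor((18 + 18)/31) = 1.
  m_2 = 31*1 - 18 = 13, d_2 = (355 - 13^2)/31 = 186/31 = 6, a_2 = floor((18 + 13)/6) = 5.
  m_3 = 6*5 - 13 = 17, d_3 = (355 - 17^2)/6 = 66/6 = 11, a_3 = floor((18 + 17)/11) = 3.
  m_4 = 11*3 - 17 = 16, d_4 = (355 - 16^2)/11 = 99/11 = 9, a_4 = floor((18 + 16)/9) = 3.
  m_5 = 9*3 - 16 = 11, d_5 = (355 - 11^2)/9 = 234/9 = 26, a_5 = floor((18 + 11)/26) = 1.
  m_6 = 26*1 - 11 = 15, d_6 = (355 - 15^2)/26 = 130/26 = 5, a_6 = floor((18 + 15)/5) = 6.
  m_7 = 5*6 - 15 = 15, d_7 = (355 - 15^2)/5 = 130/5 = 26, a_7 = floor((18 + 15)/26) = 1.
  m_8 = 26*1 - 15 = 11, d_8 = (355 - 11^2)/26 = 234/26 = 9, a_8 = floor((18 + 11)/9) = 3.
  m_9 = 9*3 - 11 = 16, d_9 = (355 - 16^2)/9 = 99/9 = 11, a_9 = floor((18 + 16)/11) = 3.
  m_10 = 11*3 - 16 = 17, d_10 = (355 - 17^2)/11 = 66/11 = 6, a_10 = floor((18 + 17)/6) = 5.
  m_11 = 6*5 - 17 = 13, d_11 = (355 - 13^2)/6 = 186/6 = 31, a_11 = floor((18 + 13)/31) = 1.
  m_12 = 31*1 - 13 = 18, d_12 = (355 - 18^2)/31 = 31/31 = 1, a_12 = floor((18 + 18)/1) = 36.
  m_13 = 1*36 - 18 = 18, d_13 = (355 - 18^2)/1 = 31/1 = 31: (m_13, d_13) = (m_1, d_1) = (18, 31), so from here the quotients repeat a_1, ..., a_12; the period length is 12.
Hence the expansion of sqrt(355) is a_0 = 18 followed by the repeating block 1, 5, 3, 3, 1, 6, 1, 3, 3, 5, 1, 36 (period 12).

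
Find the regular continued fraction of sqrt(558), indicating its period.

Write x_i = (sqrt(558) + m_i)/d_i with (m_0, d_0) = (0, 1). a_0 = floor(sqrt(558)) = 23, since 23^2 = 529 <= 558 < 576 = 24^2.
Iterate m_{i+1} = d_i*a_i - m_i, d_{i+1} = (558 - m_{i+1}^2)/d_i, a_{i+1} = floor((a_0 + m_{i+1})/d_{i+1}):
  m_1 = 1*23 - 0 = 23, d_1 = (558 - 23^2)/1 = 29/1 = 29, a_1 = floor((23 + 23)/29) = 1.
  m_2 = 29*1 - 23 = 6, d_2 = (558 - 6^2)/29 = 522/29 = 18, a_2 = floor((23 + 6)/18) = 1.
  m_3 = 18*1 - 6 = 12, d_3 = (558 - 12^2)/18 = 414/18 = 23, a_3 = floor((23 + 12)/23) = 1.
  m_4 = 23*1 - 12 = 11, d_4 = (558 - 11^2)/23 = 437/23 = 19, a_4 = floor((23 + 11)/19) = 1.
  m_5 = 19*1 - 11 = 8, d_5 = (558 - 8^2)/19 = 494/19 = 26, a_5 = floor((23 + 8)/26) = 1.
  m_6 = 26*1 - 8 = 18, d_6 = (558 - 18^2)/26 = 234/26 = 9, a_6 = floor((23 + 18)/9) = 4.
  m_7 = 9*4 - 18 = 18, d_7 = (558 - 18^2)/9 = 234/9 = 26, a_7 = floor((23 + 18)/26) = 1.
  m_8 = 26*1 - 18 = 8, d_8 = (558 - 8^2)/26 = 494/26 = 19, a_8 = floor((23 + 8)/19) = 1.
  m_9 = 19*1 - 8 = 11, d_9 = (558 - 11^2)/19 = 437/19 = 23, a_9 = floor((23 + 11)/23) = 1.
  m_10 = 23*1 - 11 = 12, d_10 = (558 - 12^2)/23 = 414/23 = 18, a_10 = floor((23 + 12)/18) = 1.
  m_11 = 18*1 - 12 = 6, d_11 = (558 - 6^2)/18 = 522/18 = 29, a_11 = floor((23 + 6)/29) = 1.
  m_12 = 29*1 - 6 = 23, d_12 = (558 - 23^2)/29 = 29/29 = 1, a_12 = floor((23 + 23)/1) = 46.
  m_13 = 1*46 - 23 = 23, d_13 = (558 - 23^2)/1 = 29/1 = 29: (m_13, d_13) = (m_1, d_1) = (23, 29), so from here the quotients repeat a_1, ..., a_12; the period length is 12.
Hence the expansion of sqrt(558) is a_0 = 23 followed by the repeating block 1, 1, 1, 1, 1, 4, 1, 1, 1, 1, 1, 46 (period 12).

[23; (1, 1, 1, 1, 1, 4, 1, 1, 1, 1, 1, 46)]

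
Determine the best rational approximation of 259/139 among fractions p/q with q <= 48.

Expand x = 259/139 as a continued fraction with the Euclidean algorithm:
  259 = 1*139 + 120, so a_0 = 1.
  139 = 1*120 + 19, so a_1 = 1.
  120 = 6*19 + 6, so a_2 = 6.
  19 = 3*6 + 1, so a_3 = 3.
  6 = 6*1 + 0, so a_4 = 6.
so x = [1; 1, 6, 3, 6].
Convergents (p_i = a_i*p_{i-1} + p_{i-2}, q_i = a_i*q_{i-1} + q_{i-2} with p_{-2}=0, p_{-1}=1, q_{-2}=1, q_{-1}=0), until the denominator exceeds 48:
  i=0: a_0=1, p_0 = 1*1 + 0 = 1, q_0 = 1*0 + 1 = 1.
  i=1: a_1=1, p_1 = 1*1 + 1 = 2, q_1 = 1*1 + 0 = 1.
  i=2: a_2=6, p_2 = 6*2 + 1 = 13, q_2 = 6*1 + 1 = 7.
  i=3: a_3=3, p_3 = 3*13 + 2 = 41, q_3 = 3*7 + 1 = 22.
  i=4: a_4=6, p_4 = 6*41 + 13 = 259, q_4 = 6*22 + 7 = 139.
q_4 = 139 > 48, so the last convergent with denominator <= 48 is p_3/q_3 = 41/22.
The closest fraction with denominator <= 48 is either p_3/q_3 or the intermediate fraction (k*p_3 + p_2)/(k*q_3 + q_2) with the largest k >= 1 whose denominator stays <= 48; these approach x as k grows, and every other convergent or intermediate fraction in range is farther away.
Largest k: floor((48 - q_2)/q_3) = floor((48 - 7)/22) = 1.
That gives (1*41 + 13)/(1*22 + 7) = 54/29.
Compare the errors: |x - 41/22| = |259*22 - 41*139|/(139*22) = 1/3058, and |x - 54/29| = |259*29 - 54*139|/(139*29) = 5/4031.
Cross-multiplying, 1*4031 = 4031 < 15290 = 5*3058, so 1/3058 is smaller: the convergent 41/22 is closer to x than 54/29.

41/22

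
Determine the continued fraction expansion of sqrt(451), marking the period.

Write x_i = (sqrt(451) + m_i)/d_i with (m_0, d_0) = (0, 1). a_0 = floor(sqrt(451)) = 21, since 21^2 = 441 <= 451 < 484 = 22^2.
Iterate m_{i+1} = d_i*a_i - m_i, d_{i+1} = (451 - m_{i+1}^2)/d_i, a_{i+1} = floor((a_0 + m_{i+1})/d_{i+1}):
  m_1 = 1*21 - 0 = 21, d_1 = (451 - 21^2)/1 = 10/1 = 10, a_1 = floor((21 + 21)/10) = 4.
  m_2 = 10*4 - 21 = 19, d_2 = (451 - 19^2)/10 = 90/10 = 9, a_2 = floor((21 + 19)/9) = 4.
  m_3 = 9*4 - 19 = 17, d_3 = (451 - 17^2)/9 = 162/9 = 18, a_3 = floor((21 + 17)/18) = 2.
  m_4 = 18*2 - 17 = 19, d_4 = (451 - 19^2)/18 = 90/18 = 5, a_4 = floor((21 + 19)/5) = 8.
  m_5 = 5*8 - 19 = 21, d_5 = (451 - 21^2)/5 = 10/5 = 2, a_5 = floor((21 + 21)/2) = 21.
  m_6 = 2*21 - 21 = 21, d_6 = (451 - 21^2)/2 = 10/2 = 5, a_6 = floor((21 + 21)/5) = 8.
  m_7 = 5*8 - 21 = 19, d_7 = (451 - 19^2)/5 = 90/5 = 18, a_7 = floor((21 + 19)/18) = 2.
  m_8 = 18*2 - 19 = 17, d_8 = (451 - 17^2)/18 = 162/18 = 9, a_8 = floor((21 + 17)/9) = 4.
  m_9 = 9*4 - 17 = 19, d_9 = (451 - 19^2)/9 = 90/9 = 10, a_9 = floor((21 + 19)/10) = 4.
  m_10 = 10*4 - 19 = 21, d_10 = (451 - 21^2)/10 = 10/10 = 1, a_10 = floor((21 + 21)/1) = 42.
  m_11 = 1*42 - 21 = 21, d_11 = (451 - 21^2)/1 = 10/1 = 10: (m_11, d_11) = (m_1, d_1) = (21, 10), so from here the quotients repeat a_1, ..., a_10; the period length is 10.
Hence the expansion of sqrt(451) is a_0 = 21 followed by the repeating block 4, 4, 2, 8, 21, 8, 2, 4, 4, 42 (period 10).

[21; (4, 4, 2, 8, 21, 8, 2, 4, 4, 42)]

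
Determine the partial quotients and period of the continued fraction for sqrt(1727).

Write x_i = (sqrt(1727) + m_i)/d_i with (m_0, d_0) = (0, 1). a_0 = floor(sqrt(1727)) = 41, since 41^2 = 1681 <= 1727 < 1764 = 42^2.
Iterate m_{i+1} = d_i*a_i - m_i, d_{i+1} = (1727 - m_{i+1}^2)/d_i, a_{i+1} = floor((a_0 + m_{i+1})/d_{i+1}):
  m_1 = 1*41 - 0 = 41, d_1 = (1727 - 41^2)/1 = 46/1 = 46, a_1 = floor((41 + 41)/46) = 1.
  m_2 = 46*1 - 41 = 5, d_2 = (1727 - 5^2)/46 = 1702/46 = 37, a_2 = floor((41 + 5)/37) = 1.
  m_3 = 37*1 - 5 = 32, d_3 = (1727 - 32^2)/37 = 703/37 = 19, a_3 = floor((41 + 32)/19) = 3.
  m_4 = 19*3 - 32 = 25, d_4 = (1727 - 25^2)/19 = 1102/19 = 58, a_4 = floor((41 + 25)/58) = 1.
  m_5 = 58*1 - 25 = 33, d_5 = (1727 - 33^2)/58 = 638/58 = 11, a_5 = floor((41 + 33)/11) = 6.
  m_6 = 11*6 - 33 = 33, d_6 = (1727 - 33^2)/11 = 638/11 = 58, a_6 = floor((41 + 33)/58) = 1.
  m_7 = 58*1 - 33 = 25, d_7 = (1727 - 25^2)/58 = 1102/58 = 19, a_7 = floor((41 + 25)/19) = 3.
  m_8 = 19*3 - 25 = 32, d_8 = (1727 - 32^2)/19 = 703/19 = 37, a_8 = floor((41 + 32)/37) = 1.
  m_9 = 37*1 - 32 = 5, d_9 = (1727 - 5^2)/37 = 1702/37 = 46, a_9 = floor((41 + 5)/46) = 1.
  m_10 = 46*1 - 5 = 41, d_10 = (1727 - 41^2)/46 = 46/46 = 1, a_10 = floor((41 + 41)/1) = 82.
  m_11 = 1*82 - 41 = 41, d_11 = (1727 - 41^2)/1 = 46/1 = 46: (m_11, d_11) = (m_1, d_1) = (41, 46), so from here the quotients repeat a_1, ..., a_10; the period length is 10.
Hence the expansion of sqrt(1727) is a_0 = 41 followed by the repeating block 1, 1, 3, 1, 6, 1, 3, 1, 1, 82 (period 10).

[41; (1, 1, 3, 1, 6, 1, 3, 1, 1, 82)]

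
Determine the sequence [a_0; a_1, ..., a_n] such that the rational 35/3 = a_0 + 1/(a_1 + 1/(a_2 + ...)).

[11; 1, 2]

Run the Euclidean algorithm on 35 and 3; the successive quotients are the partial quotients a_0, a_1, ... (each step inverts the fractional part left over by the previous one):
  35 = 11*3 + 2, so a_0 = 11.
  3 = 1*2 + 1, so a_1 = 1.
  2 = 2*1 + 0, so a_2 = 2.
The remainder reaches 0 after 3 divisions, so the expansion has 3 partial quotients, read off in order.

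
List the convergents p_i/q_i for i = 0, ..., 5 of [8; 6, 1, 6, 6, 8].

Using the convergent recurrence p_i = a_i*p_{i-1} + p_{i-2}, q_i = a_i*q_{i-1} + q_{i-2} with p_{-2}=0, p_{-1}=1, q_{-2}=1, q_{-1}=0:
  i=0: a_0=8, p_0 = 8*1 + 0 = 8, q_0 = 8*0 + 1 = 1.
  i=1: a_1=6, p_1 = 6*8 + 1 = 49, q_1 = 6*1 + 0 = 6.
  i=2: a_2=1, p_2 = 1*49 + 8 = 57, q_2 = 1*6 + 1 = 7.
  i=3: a_3=6, p_3 = 6*57 + 49 = 391, q_3 = 6*7 + 6 = 48.
  i=4: a_4=6, p_4 = 6*391 + 57 = 2403, q_4 = 6*48 + 7 = 295.
  i=5: a_5=8, p_5 = 8*2403 + 391 = 19615, q_5 = 8*295 + 48 = 2408.

8/1, 49/6, 57/7, 391/48, 2403/295, 19615/2408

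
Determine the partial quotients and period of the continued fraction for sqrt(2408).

[49; (14, 98)]

Write x_i = (sqrt(2408) + m_i)/d_i with (m_0, d_0) = (0, 1). a_0 = floor(sqrt(2408)) = 49, since 49^2 = 2401 <= 2408 < 2500 = 50^2.
Iterate m_{i+1} = d_i*a_i - m_i, d_{i+1} = (2408 - m_{i+1}^2)/d_i, a_{i+1} = floor((a_0 + m_{i+1})/d_{i+1}):
  m_1 = 1*49 - 0 = 49, d_1 = (2408 - 49^2)/1 = 7/1 = 7, a_1 = floor((49 + 49)/7) = 14.
  m_2 = 7*14 - 49 = 49, d_2 = (2408 - 49^2)/7 = 7/7 = 1, a_2 = floor((49 + 49)/1) = 98.
  m_3 = 1*98 - 49 = 49, d_3 = (2408 - 49^2)/1 = 7/1 = 7: (m_3, d_3) = (m_1, d_1) = (49, 7), so from here the quotients repeat a_1, a_2; the period length is 2.
Hence the expansion of sqrt(2408) is a_0 = 49 followed by the repeating block 14, 98 (period 2).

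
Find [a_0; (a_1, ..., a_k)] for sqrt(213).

Write x_i = (sqrt(213) + m_i)/d_i with (m_0, d_0) = (0, 1). a_0 = floor(sqrt(213)) = 14, since 14^2 = 196 <= 213 < 225 = 15^2.
Iterate m_{i+1} = d_i*a_i - m_i, d_{i+1} = (213 - m_{i+1}^2)/d_i, a_{i+1} = floor((a_0 + m_{i+1})/d_{i+1}):
  m_1 = 1*14 - 0 = 14, d_1 = (213 - 14^2)/1 = 17/1 = 17, a_1 = floor((14 + 14)/17) = 1.
  m_2 = 17*1 - 14 = 3, d_2 = (213 - 3^2)/17 = 204/17 = 12, a_2 = floor((14 + 3)/12) = 1.
  m_3 = 12*1 - 3 = 9, d_3 = (213 - 9^2)/12 = 132/12 = 11, a_3 = floor((14 + 9)/11) = 2.
  m_4 = 11*2 - 9 = 13, d_4 = (213 - 13^2)/11 = 44/11 = 4, a_4 = floor((14 + 13)/4) = 6.
  m_5 = 4*6 - 13 = 11, d_5 = (213 - 11^2)/4 = 92/4 = 23, a_5 = floor((14 + 11)/23) = 1.
  m_6 = 23*1 - 11 = 12, d_6 = (213 - 12^2)/23 = 69/23 = 3, a_6 = floor((14 + 12)/3) = 8.
  m_7 = 3*8 - 12 = 12, d_7 = (213 - 12^2)/3 = 69/3 = 23, a_7 = floor((14 + 12)/23) = 1.
  m_8 = 23*1 - 12 = 11, d_8 = (213 - 11^2)/23 = 92/23 = 4, a_8 = floor((14 + 11)/4) = 6.
  m_9 = 4*6 - 11 = 13, d_9 = (213 - 13^2)/4 = 44/4 = 11, a_9 = floor((14 + 13)/11) = 2.
  m_10 = 11*2 - 13 = 9, d_10 = (213 - 9^2)/11 = 132/11 = 12, a_10 = floor((14 + 9)/12) = 1.
  m_11 = 12*1 - 9 = 3, d_11 = (213 - 3^2)/12 = 204/12 = 17, a_11 = floor((14 + 3)/17) = 1.
  m_12 = 17*1 - 3 = 14, d_12 = (213 - 14^2)/17 = 17/17 = 1, a_12 = floor((14 + 14)/1) = 28.
  m_13 = 1*28 - 14 = 14, d_13 = (213 - 14^2)/1 = 17/1 = 17: (m_13, d_13) = (m_1, d_1) = (14, 17), so from here the quotients repeat a_1, ..., a_12; the period length is 12.
Hence the expansion of sqrt(213) is a_0 = 14 followed by the repeating block 1, 1, 2, 6, 1, 8, 1, 6, 2, 1, 1, 28 (period 12).

[14; (1, 1, 2, 6, 1, 8, 1, 6, 2, 1, 1, 28)]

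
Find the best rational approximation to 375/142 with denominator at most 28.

Expand x = 375/142 as a continued fraction with the Euclidean algorithm:
  375 = 2*142 + 91, so a_0 = 2.
  142 = 1*91 + 51, so a_1 = 1.
  91 = 1*51 + 40, so a_2 = 1.
  51 = 1*40 + 11, so a_3 = 1.
  40 = 3*11 + 7, so a_4 = 3.
  11 = 1*7 + 4, so a_5 = 1.
  7 = 1*4 + 3, so a_6 = 1.
  4 = 1*3 + 1, so a_7 = 1.
  3 = 3*1 + 0, so a_8 = 3.
so x = [2; 1, 1, 1, 3, 1, 1, 1, 3].
Convergents (p_i = a_i*p_{i-1} + p_{i-2}, q_i = a_i*q_{i-1} + q_{i-2} with p_{-2}=0, p_{-1}=1, q_{-2}=1, q_{-1}=0), until the denominator exceeds 28:
  i=0: a_0=2, p_0 = 2*1 + 0 = 2, q_0 = 2*0 + 1 = 1.
  i=1: a_1=1, p_1 = 1*2 + 1 = 3, q_1 = 1*1 + 0 = 1.
  i=2: a_2=1, p_2 = 1*3 + 2 = 5, q_2 = 1*1 + 1 = 2.
  i=3: a_3=1, p_3 = 1*5 + 3 = 8, q_3 = 1*2 + 1 = 3.
  i=4: a_4=3, p_4 = 3*8 + 5 = 29, q_4 = 3*3 + 2 = 11.
  i=5: a_5=1, p_5 = 1*29 + 8 = 37, q_5 = 1*11 + 3 = 14.
  i=6: a_6=1, p_6 = 1*37 + 29 = 66, q_6 = 1*14 + 11 = 25.
  i=7: a_7=1, p_7 = 1*66 + 37 = 103, q_7 = 1*25 + 14 = 39.
q_7 = 39 > 28, so the last convergent with denominator <= 28 is p_6/q_6 = 66/25.
The closest fraction with denominator <= 28 is either p_6/q_6 or the intermediate fraction (k*p_6 + p_5)/(k*q_6 + q_5) with the largest k >= 1 whose denominator stays <= 28; these approach x as k grows, and every other convergent or intermediate fraction in range is farther away.
Largest k: floor((28 - q_5)/q_6) = floor((28 - 14)/25) = 0.
Since k = 0, no intermediate fraction beyond p_6/q_6 has denominator <= 28, so the convergent 66/25 is the closest (its error is |375*25 - 66*142|/(142*25) = 3/3550).

66/25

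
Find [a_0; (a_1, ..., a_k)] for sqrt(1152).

[33; (1, 15, 1, 66)]

Write x_i = (sqrt(1152) + m_i)/d_i with (m_0, d_0) = (0, 1). a_0 = floor(sqrt(1152)) = 33, since 33^2 = 1089 <= 1152 < 1156 = 34^2.
Iterate m_{i+1} = d_i*a_i - m_i, d_{i+1} = (1152 - m_{i+1}^2)/d_i, a_{i+1} = floor((a_0 + m_{i+1})/d_{i+1}):
  m_1 = 1*33 - 0 = 33, d_1 = (1152 - 33^2)/1 = 63/1 = 63, a_1 = floor((33 + 33)/63) = 1.
  m_2 = 63*1 - 33 = 30, d_2 = (1152 - 30^2)/63 = 252/63 = 4, a_2 = floor((33 + 30)/4) = 15.
  m_3 = 4*15 - 30 = 30, d_3 = (1152 - 30^2)/4 = 252/4 = 63, a_3 = floor((33 + 30)/63) = 1.
  m_4 = 63*1 - 30 = 33, d_4 = (1152 - 33^2)/63 = 63/63 = 1, a_4 = floor((33 + 33)/1) = 66.
  m_5 = 1*66 - 33 = 33, d_5 = (1152 - 33^2)/1 = 63/1 = 63: (m_5, d_5) = (m_1, d_1) = (33, 63), so from here the quotients repeat a_1, ..., a_4; the period length is 4.
Hence the expansion of sqrt(1152) is a_0 = 33 followed by the repeating block 1, 15, 1, 66 (period 4).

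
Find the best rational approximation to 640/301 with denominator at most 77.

Expand x = 640/301 as a continued fraction with the Euclidean algorithm:
  640 = 2*301 + 38, so a_0 = 2.
  301 = 7*38 + 35, so a_1 = 7.
  38 = 1*35 + 3, so a_2 = 1.
  35 = 11*3 + 2, so a_3 = 11.
  3 = 1*2 + 1, so a_4 = 1.
  2 = 2*1 + 0, so a_5 = 2.
so x = [2; 7, 1, 11, 1, 2].
Convergents (p_i = a_i*p_{i-1} + p_{i-2}, q_i = a_i*q_{i-1} + q_{i-2} with p_{-2}=0, p_{-1}=1, q_{-2}=1, q_{-1}=0), until the denominator exceeds 77:
  i=0: a_0=2, p_0 = 2*1 + 0 = 2, q_0 = 2*0 + 1 = 1.
  i=1: a_1=7, p_1 = 7*2 + 1 = 15, q_1 = 7*1 + 0 = 7.
  i=2: a_2=1, p_2 = 1*15 + 2 = 17, q_2 = 1*7 + 1 = 8.
  i=3: a_3=11, p_3 = 11*17 + 15 = 202, q_3 = 11*8 + 7 = 95.
q_3 = 95 > 77, so the last convergent with denominator <= 77 is p_2/q_2 = 17/8.
The closest fraction with denominator <= 77 is either p_2/q_2 or the intermediate fraction (k*p_2 + p_1)/(k*q_2 + q_1) with the largest k >= 1 whose denominator stays <= 77; these approach x as k grows, and every other convergent or intermediate fraction in range is farther away.
Largest k: floor((77 - q_1)/q_2) = floor((77 - 7)/8) = 8.
That gives (8*17 + 15)/(8*8 + 7) = 151/71.
Compare the errors: |x - 17/8| = |640*8 - 17*301|/(301*8) = 3/2408, and |x - 151/71| = |640*71 - 151*301|/(301*71) = 11/21371.
Cross-multiplying, 11*2408 = 26488 < 64113 = 3*21371, so 11/21371 is smaller: the intermediate fraction 151/71 is closer to x than 17/8.

151/71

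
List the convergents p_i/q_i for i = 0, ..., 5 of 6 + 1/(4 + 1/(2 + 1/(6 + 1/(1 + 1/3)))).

6/1, 25/4, 56/9, 361/58, 417/67, 1612/259

Using the convergent recurrence p_i = a_i*p_{i-1} + p_{i-2}, q_i = a_i*q_{i-1} + q_{i-2} with p_{-2}=0, p_{-1}=1, q_{-2}=1, q_{-1}=0:
  i=0: a_0=6, p_0 = 6*1 + 0 = 6, q_0 = 6*0 + 1 = 1.
  i=1: a_1=4, p_1 = 4*6 + 1 = 25, q_1 = 4*1 + 0 = 4.
  i=2: a_2=2, p_2 = 2*25 + 6 = 56, q_2 = 2*4 + 1 = 9.
  i=3: a_3=6, p_3 = 6*56 + 25 = 361, q_3 = 6*9 + 4 = 58.
  i=4: a_4=1, p_4 = 1*361 + 56 = 417, q_4 = 1*58 + 9 = 67.
  i=5: a_5=3, p_5 = 3*417 + 361 = 1612, q_5 = 3*67 + 58 = 259.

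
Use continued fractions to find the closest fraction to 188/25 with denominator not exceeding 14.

98/13

Expand x = 188/25 as a continued fraction with the Euclidean algorithm:
  188 = 7*25 + 13, so a_0 = 7.
  25 = 1*13 + 12, so a_1 = 1.
  13 = 1*12 + 1, so a_2 = 1.
  12 = 12*1 + 0, so a_3 = 12.
so x = [7; 1, 1, 12].
Convergents (p_i = a_i*p_{i-1} + p_{i-2}, q_i = a_i*q_{i-1} + q_{i-2} with p_{-2}=0, p_{-1}=1, q_{-2}=1, q_{-1}=0), until the denominator exceeds 14:
  i=0: a_0=7, p_0 = 7*1 + 0 = 7, q_0 = 7*0 + 1 = 1.
  i=1: a_1=1, p_1 = 1*7 + 1 = 8, q_1 = 1*1 + 0 = 1.
  i=2: a_2=1, p_2 = 1*8 + 7 = 15, q_2 = 1*1 + 1 = 2.
  i=3: a_3=12, p_3 = 12*15 + 8 = 188, q_3 = 12*2 + 1 = 25.
q_3 = 25 > 14, so the last convergent with denominator <= 14 is p_2/q_2 = 15/2.
The closest fraction with denominator <= 14 is either p_2/q_2 or the intermediate fraction (k*p_2 + p_1)/(k*q_2 + q_1) with the largest k >= 1 whose denominator stays <= 14; these approach x as k grows, and every other convergent or intermediate fraction in range is farther away.
Largest k: floor((14 - q_1)/q_2) = floor((14 - 1)/2) = 6.
That gives (6*15 + 8)/(6*2 + 1) = 98/13.
Compare the errors: |x - 15/2| = |188*2 - 15*25|/(25*2) = 1/50, and |x - 98/13| = |188*13 - 98*25|/(25*13) = 6/325.
Cross-multiplying, 6*50 = 300 < 325 = 1*325, so 6/325 is smaller: the intermediate fraction 98/13 is closer to x than 15/2.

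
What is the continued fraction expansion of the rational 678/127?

Run the Euclidean algorithm on 678 and 127; the successive quotients are the partial quotients a_0, a_1, ... (each step inverts the fractional part left over by the previous one):
  678 = 5*127 + 43, so a_0 = 5.
  127 = 2*43 + 41, so a_1 = 2.
  43 = 1*41 + 2, so a_2 = 1.
  41 = 20*2 + 1, so a_3 = 20.
  2 = 2*1 + 0, so a_4 = 2.
The remainder reaches 0 after 5 divisions, so the expansion has 5 partial quotients, read off in order.

[5; 2, 1, 20, 2]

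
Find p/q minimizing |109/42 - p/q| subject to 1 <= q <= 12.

13/5

Expand x = 109/42 as a continued fraction with the Euclidean algorithm:
  109 = 2*42 + 25, so a_0 = 2.
  42 = 1*25 + 17, so a_1 = 1.
  25 = 1*17 + 8, so a_2 = 1.
  17 = 2*8 + 1, so a_3 = 2.
  8 = 8*1 + 0, so a_4 = 8.
so x = [2; 1, 1, 2, 8].
Convergents (p_i = a_i*p_{i-1} + p_{i-2}, q_i = a_i*q_{i-1} + q_{i-2} with p_{-2}=0, p_{-1}=1, q_{-2}=1, q_{-1}=0), until the denominator exceeds 12:
  i=0: a_0=2, p_0 = 2*1 + 0 = 2, q_0 = 2*0 + 1 = 1.
  i=1: a_1=1, p_1 = 1*2 + 1 = 3, q_1 = 1*1 + 0 = 1.
  i=2: a_2=1, p_2 = 1*3 + 2 = 5, q_2 = 1*1 + 1 = 2.
  i=3: a_3=2, p_3 = 2*5 + 3 = 13, q_3 = 2*2 + 1 = 5.
  i=4: a_4=8, p_4 = 8*13 + 5 = 109, q_4 = 8*5 + 2 = 42.
q_4 = 42 > 12, so the last convergent with denominator <= 12 is p_3/q_3 = 13/5.
The closest fraction with denominator <= 12 is either p_3/q_3 or the intermediate fraction (k*p_3 + p_2)/(k*q_3 + q_2) with the largest k >= 1 whose denominator stays <= 12; these approach x as k grows, and every other convergent or intermediate fraction in range is farther away.
Largest k: floor((12 - q_2)/q_3) = floor((12 - 2)/5) = 2.
That gives (2*13 + 5)/(2*5 + 2) = 31/12.
Compare the errors: |x - 13/5| = |109*5 - 13*42|/(42*5) = 1/210, and |x - 31/12| = |109*12 - 31*42|/(42*12) = 6/504.
Cross-multiplying, 1*504 = 504 < 1260 = 6*210, so 1/210 is smaller: the convergent 13/5 is closer to x than 31/12.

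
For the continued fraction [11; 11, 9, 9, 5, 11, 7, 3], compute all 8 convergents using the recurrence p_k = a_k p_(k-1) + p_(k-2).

11/1, 122/11, 1109/100, 10103/911, 51624/4655, 577967/52116, 4097393/369467, 12870146/1160517

Using the convergent recurrence p_i = a_i*p_{i-1} + p_{i-2}, q_i = a_i*q_{i-1} + q_{i-2} with p_{-2}=0, p_{-1}=1, q_{-2}=1, q_{-1}=0:
  i=0: a_0=11, p_0 = 11*1 + 0 = 11, q_0 = 11*0 + 1 = 1.
  i=1: a_1=11, p_1 = 11*11 + 1 = 122, q_1 = 11*1 + 0 = 11.
  i=2: a_2=9, p_2 = 9*122 + 11 = 1109, q_2 = 9*11 + 1 = 100.
  i=3: a_3=9, p_3 = 9*1109 + 122 = 10103, q_3 = 9*100 + 11 = 911.
  i=4: a_4=5, p_4 = 5*10103 + 1109 = 51624, q_4 = 5*911 + 100 = 4655.
  i=5: a_5=11, p_5 = 11*51624 + 10103 = 577967, q_5 = 11*4655 + 911 = 52116.
  i=6: a_6=7, p_6 = 7*577967 + 51624 = 4097393, q_6 = 7*52116 + 4655 = 369467.
  i=7: a_7=3, p_7 = 3*4097393 + 577967 = 12870146, q_7 = 3*369467 + 52116 = 1160517.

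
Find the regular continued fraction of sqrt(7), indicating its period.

[2; (1, 1, 1, 4)]

Write x_i = (sqrt(7) + m_i)/d_i with (m_0, d_0) = (0, 1). a_0 = floor(sqrt(7)) = 2, since 2^2 = 4 <= 7 < 9 = 3^2.
Iterate m_{i+1} = d_i*a_i - m_i, d_{i+1} = (7 - m_{i+1}^2)/d_i, a_{i+1} = floor((a_0 + m_{i+1})/d_{i+1}):
  m_1 = 1*2 - 0 = 2, d_1 = (7 - 2^2)/1 = 3/1 = 3, a_1 = floor((2 + 2)/3) = 1.
  m_2 = 3*1 - 2 = 1, d_2 = (7 - 1^2)/3 = 6/3 = 2, a_2 = floor((2 + 1)/2) = 1.
  m_3 = 2*1 - 1 = 1, d_3 = (7 - 1^2)/2 = 6/2 = 3, a_3 = floor((2 + 1)/3) = 1.
  m_4 = 3*1 - 1 = 2, d_4 = (7 - 2^2)/3 = 3/3 = 1, a_4 = floor((2 + 2)/1) = 4.
  m_5 = 1*4 - 2 = 2, d_5 = (7 - 2^2)/1 = 3/1 = 3: (m_5, d_5) = (m_1, d_1) = (2, 3), so from here the quotients repeat a_1, ..., a_4; the period length is 4.
Hence the expansion of sqrt(7) is a_0 = 2 followed by the repeating block 1, 1, 1, 4 (period 4).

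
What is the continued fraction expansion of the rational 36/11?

[3; 3, 1, 2]

Run the Euclidean algorithm on 36 and 11; the successive quotients are the partial quotients a_0, a_1, ... (each step inverts the fractional part left over by the previous one):
  36 = 3*11 + 3, so a_0 = 3.
  11 = 3*3 + 2, so a_1 = 3.
  3 = 1*2 + 1, so a_2 = 1.
  2 = 2*1 + 0, so a_3 = 2.
The remainder reaches 0 after 4 divisions, so the expansion has 4 partial quotients, read off in order.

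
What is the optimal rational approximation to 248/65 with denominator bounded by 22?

Expand x = 248/65 as a continued fraction with the Euclidean algorithm:
  248 = 3*65 + 53, so a_0 = 3.
  65 = 1*53 + 12, so a_1 = 1.
  53 = 4*12 + 5, so a_2 = 4.
  12 = 2*5 + 2, so a_3 = 2.
  5 = 2*2 + 1, so a_4 = 2.
  2 = 2*1 + 0, so a_5 = 2.
so x = [3; 1, 4, 2, 2, 2].
Convergents (p_i = a_i*p_{i-1} + p_{i-2}, q_i = a_i*q_{i-1} + q_{i-2} with p_{-2}=0, p_{-1}=1, q_{-2}=1, q_{-1}=0), until the denominator exceeds 22:
  i=0: a_0=3, p_0 = 3*1 + 0 = 3, q_0 = 3*0 + 1 = 1.
  i=1: a_1=1, p_1 = 1*3 + 1 = 4, q_1 = 1*1 + 0 = 1.
  i=2: a_2=4, p_2 = 4*4 + 3 = 19, q_2 = 4*1 + 1 = 5.
  i=3: a_3=2, p_3 = 2*19 + 4 = 42, q_3 = 2*5 + 1 = 11.
  i=4: a_4=2, p_4 = 2*42 + 19 = 103, q_4 = 2*11 + 5 = 27.
q_4 = 27 > 22, so the last convergent with denominator <= 22 is p_3/q_3 = 42/11.
The closest fraction with denominator <= 22 is either p_3/q_3 or the intermediate fraction (k*p_3 + p_2)/(k*q_3 + q_2) with the largest k >= 1 whose denominator stays <= 22; these approach x as k grows, and every other convergent or intermediate fraction in range is farther away.
Largest k: floor((22 - q_2)/q_3) = floor((22 - 5)/11) = 1.
That gives (1*42 + 19)/(1*11 + 5) = 61/16.
Compare the errors: |x - 42/11| = |248*11 - 42*65|/(65*11) = 2/715, and |x - 61/16| = |248*16 - 61*65|/(65*16) = 3/1040.
Cross-multiplying, 2*1040 = 2080 < 2145 = 3*715, so 2/715 is smaller: the convergent 42/11 is closer to x than 61/16.

42/11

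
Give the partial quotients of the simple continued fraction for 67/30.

Run the Euclidean algorithm on 67 and 30; the successive quotients are the partial quotients a_0, a_1, ... (each step inverts the fractional part left over by the previous one):
  67 = 2*30 + 7, so a_0 = 2.
  30 = 4*7 + 2, so a_1 = 4.
  7 = 3*2 + 1, so a_2 = 3.
  2 = 2*1 + 0, so a_3 = 2.
The remainder reaches 0 after 4 divisions, so the expansion has 4 partial quotients, read off in order.

[2; 4, 3, 2]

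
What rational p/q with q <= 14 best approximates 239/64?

41/11

Expand x = 239/64 as a continued fraction with the Euclidean algorithm:
  239 = 3*64 + 47, so a_0 = 3.
  64 = 1*47 + 17, so a_1 = 1.
  47 = 2*17 + 13, so a_2 = 2.
  17 = 1*13 + 4, so a_3 = 1.
  13 = 3*4 + 1, so a_4 = 3.
  4 = 4*1 + 0, so a_5 = 4.
so x = [3; 1, 2, 1, 3, 4].
Convergents (p_i = a_i*p_{i-1} + p_{i-2}, q_i = a_i*q_{i-1} + q_{i-2} with p_{-2}=0, p_{-1}=1, q_{-2}=1, q_{-1}=0), until the denominator exceeds 14:
  i=0: a_0=3, p_0 = 3*1 + 0 = 3, q_0 = 3*0 + 1 = 1.
  i=1: a_1=1, p_1 = 1*3 + 1 = 4, q_1 = 1*1 + 0 = 1.
  i=2: a_2=2, p_2 = 2*4 + 3 = 11, q_2 = 2*1 + 1 = 3.
  i=3: a_3=1, p_3 = 1*11 + 4 = 15, q_3 = 1*3 + 1 = 4.
  i=4: a_4=3, p_4 = 3*15 + 11 = 56, q_4 = 3*4 + 3 = 15.
q_4 = 15 > 14, so the last convergent with denominator <= 14 is p_3/q_3 = 15/4.
The closest fraction with denominator <= 14 is either p_3/q_3 or the intermediate fraction (k*p_3 + p_2)/(k*q_3 + q_2) with the largest k >= 1 whose denominator stays <= 14; these approach x as k grows, and every other convergent or intermediate fraction in range is farther away.
Largest k: floor((14 - q_2)/q_3) = floor((14 - 3)/4) = 2.
That gives (2*15 + 11)/(2*4 + 3) = 41/11.
Compare the errors: |x - 15/4| = |239*4 - 15*64|/(64*4) = 4/256, and |x - 41/11| = |239*11 - 41*64|/(64*11) = 5/704.
Cross-multiplying, 5*256 = 1280 < 2816 = 4*704, so 5/704 is smaller: the intermediate fraction 41/11 is closer to x than 15/4.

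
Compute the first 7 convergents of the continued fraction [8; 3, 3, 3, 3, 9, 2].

8/1, 25/3, 83/10, 274/33, 905/109, 8419/1014, 17743/2137

Using the convergent recurrence p_i = a_i*p_{i-1} + p_{i-2}, q_i = a_i*q_{i-1} + q_{i-2} with p_{-2}=0, p_{-1}=1, q_{-2}=1, q_{-1}=0:
  i=0: a_0=8, p_0 = 8*1 + 0 = 8, q_0 = 8*0 + 1 = 1.
  i=1: a_1=3, p_1 = 3*8 + 1 = 25, q_1 = 3*1 + 0 = 3.
  i=2: a_2=3, p_2 = 3*25 + 8 = 83, q_2 = 3*3 + 1 = 10.
  i=3: a_3=3, p_3 = 3*83 + 25 = 274, q_3 = 3*10 + 3 = 33.
  i=4: a_4=3, p_4 = 3*274 + 83 = 905, q_4 = 3*33 + 10 = 109.
  i=5: a_5=9, p_5 = 9*905 + 274 = 8419, q_5 = 9*109 + 33 = 1014.
  i=6: a_6=2, p_6 = 2*8419 + 905 = 17743, q_6 = 2*1014 + 109 = 2137.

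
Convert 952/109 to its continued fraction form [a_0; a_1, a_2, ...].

[8; 1, 2, 1, 3, 7]

Run the Euclidean algorithm on 952 and 109; the successive quotients are the partial quotients a_0, a_1, ... (each step inverts the fractional part left over by the previous one):
  952 = 8*109 + 80, so a_0 = 8.
  109 = 1*80 + 29, so a_1 = 1.
  80 = 2*29 + 22, so a_2 = 2.
  29 = 1*22 + 7, so a_3 = 1.
  22 = 3*7 + 1, so a_4 = 3.
  7 = 7*1 + 0, so a_5 = 7.
The remainder reaches 0 after 6 divisions, so the expansion has 6 partial quotients, read off in order.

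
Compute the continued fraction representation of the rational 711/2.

[355; 2]

Run the Euclidean algorithm on 711 and 2; the successive quotients are the partial quotients a_0, a_1, ... (each step inverts the fractional part left over by the previous one):
  711 = 355*2 + 1, so a_0 = 355.
  2 = 2*1 + 0, so a_1 = 2.
The remainder reaches 0 after 2 divisions, so the expansion has 2 partial quotients, read off in order.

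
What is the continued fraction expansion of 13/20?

Run the Euclidean algorithm on 13 and 20; the successive quotients are the partial quotients a_0, a_1, ... (each step inverts the fractional part left over by the previous one):
  13 = 0*20 + 13, so a_0 = 0.
  20 = 1*13 + 7, so a_1 = 1.
  13 = 1*7 + 6, so a_2 = 1.
  7 = 1*6 + 1, so a_3 = 1.
  6 = 6*1 + 0, so a_4 = 6.
The remainder reaches 0 after 5 divisions, so the expansion has 5 partial quotients, read off in order.

[0; 1, 1, 1, 6]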